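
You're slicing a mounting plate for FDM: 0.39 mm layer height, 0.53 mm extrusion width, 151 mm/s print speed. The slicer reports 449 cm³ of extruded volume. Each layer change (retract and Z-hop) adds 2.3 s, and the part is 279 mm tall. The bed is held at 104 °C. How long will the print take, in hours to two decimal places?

Line area = 0.39 × 0.53, so 0.2067 mm².
Path length: 449000 mm³ / 0.2067 mm² → 2172230.3 mm.
Print-move time = 2172230.3 / 151, so 14385.6 s.
Number of layers: 279 / 0.39 → 716 (rounded up).
Z-hop total = 716 × 2.3 = 1646.8 s.
Total = 14385.6 + 1646.8 = 16032.4 s = 4.45 hours.

4.45 hours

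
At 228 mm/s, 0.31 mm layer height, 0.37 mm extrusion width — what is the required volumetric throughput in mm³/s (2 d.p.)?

26.15

A: 0.31 × 0.37 → 0.1147 mm².
Volumetric flow = 228 × 0.1147 = 26.15 mm³/s.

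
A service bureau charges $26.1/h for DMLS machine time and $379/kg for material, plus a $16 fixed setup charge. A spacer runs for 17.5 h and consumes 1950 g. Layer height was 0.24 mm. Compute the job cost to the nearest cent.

$1211.80

Time charge = 26.1 × 17.5, so $456.75.
Material charge = 379 × 1950/1000, so $739.05.
Total = 456.75 + 739.05 + 16 = $1211.80.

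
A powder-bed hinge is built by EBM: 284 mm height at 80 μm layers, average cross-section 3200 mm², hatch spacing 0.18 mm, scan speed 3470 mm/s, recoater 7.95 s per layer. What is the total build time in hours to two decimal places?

12.89 hours

Layers = ⌈284/0.08⌉ = 3550.
Per-layer scan distance = 3200 / 0.18, so 17777.8 mm.
Per-layer scan time = 17777.8 / 3470, so 5.1233 s.
Time per layer: 5.1233 + 7.95 → 13.0733 s.
3550 layers × 13.0733 s/layer = 46410.215 s, i.e. 12.89 hours.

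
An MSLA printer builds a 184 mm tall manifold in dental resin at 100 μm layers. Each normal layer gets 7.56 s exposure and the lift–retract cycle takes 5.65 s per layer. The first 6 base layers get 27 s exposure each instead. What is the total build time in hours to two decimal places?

Layer count = ceil(184 / 0.1) = 1840.
Burn-in layers: 6 × (27 + 5.65) → 195.9 s.
Regular layers = 1834 × (7.56 + 5.65) = 24227.14 s.
Sum: 195.9 + 24227.14 = 24423.04 s → 6.78 hours.

6.78 hours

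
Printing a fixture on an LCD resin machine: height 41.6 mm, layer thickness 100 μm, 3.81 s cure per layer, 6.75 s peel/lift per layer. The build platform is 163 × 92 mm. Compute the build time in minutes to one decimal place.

Layer count = ceil(41.6 / 0.1) = 416.
Cycle time = 3.81 + 6.75 = 10.56 s.
Build time: 416 × 10.56 s = 4392.96 s, i.e. 73.2 minutes.

73.2 minutes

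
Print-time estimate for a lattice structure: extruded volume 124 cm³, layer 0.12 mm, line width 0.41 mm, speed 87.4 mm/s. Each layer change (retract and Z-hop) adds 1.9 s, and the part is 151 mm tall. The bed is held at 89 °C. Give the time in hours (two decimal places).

Line area = 0.12 × 0.41 = 0.0492 mm².
Total extruded path = 124000/0.0492 = 2520325.2 mm.
Extrusion time = 2520325.2 / 87.4, so 28836.7 s.
Layer count = ceil(151 / 0.12) = 1259.
Layer-change overhead: 1259 × 1.9 → 2392.1 s.
Total = 28836.7 + 2392.1 = 31228.8 s = 8.67 hours.

8.67 hours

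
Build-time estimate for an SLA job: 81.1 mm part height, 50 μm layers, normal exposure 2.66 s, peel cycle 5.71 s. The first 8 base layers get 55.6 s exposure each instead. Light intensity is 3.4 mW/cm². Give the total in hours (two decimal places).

Layer count = ceil(81.1 / 0.05) = 1622.
Bottom layers = 8 × (55.6 + 5.71) = 490.48 s.
Remaining layers: 1614 × (2.66 + 5.71) → 13509.18 s.
Sum: 490.48 + 13509.18 = 13999.66 s → 3.89 hours.

3.89 hours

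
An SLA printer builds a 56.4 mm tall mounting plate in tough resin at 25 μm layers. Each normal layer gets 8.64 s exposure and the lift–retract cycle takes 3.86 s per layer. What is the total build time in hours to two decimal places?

7.83 hours

Layer count = ceil(56.4 / 0.025) = 2256.
Each layer takes: 8.64 + 3.86 → 12.5 s.
Build time: 2256 × 12.5 s = 28200 s, i.e. 7.83 hours.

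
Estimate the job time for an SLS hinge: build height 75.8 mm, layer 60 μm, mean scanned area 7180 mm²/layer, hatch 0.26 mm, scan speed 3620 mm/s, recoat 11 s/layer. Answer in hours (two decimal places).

6.54 hours

Layers = ⌈75.8/0.06⌉ = 1264.
Scan path per layer = 7180 / 0.26 = 27615.4 mm.
Per-layer scan time = 27615.4 / 3620 = 7.6286 s.
Time per layer = 7.6286 + 11 = 18.6286 s.
Total: 1264 × 18.6286 s = 23546.5504 s → 6.54 hours.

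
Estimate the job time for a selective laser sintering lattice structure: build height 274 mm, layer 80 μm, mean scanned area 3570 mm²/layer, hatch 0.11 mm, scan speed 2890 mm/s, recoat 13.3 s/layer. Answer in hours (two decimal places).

Number of layers: 274 / 0.08 → 3425 (rounded up).
Scan path per layer: 3570 / 0.11 → 32454.5 mm.
Per-layer scan time = 32454.5 / 2890 = 11.2299 s.
Per-layer time = 11.2299 + 13.3 = 24.5299 s.
Build time = 3425 × 24.5299 = 84014.9075 s = 23.34 hours.

23.34 hours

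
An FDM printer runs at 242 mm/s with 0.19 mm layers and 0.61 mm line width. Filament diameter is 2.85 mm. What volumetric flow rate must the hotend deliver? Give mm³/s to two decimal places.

28.05

Bead cross-section = 0.19 × 0.61, so 0.1159 mm².
Q = v·A = 242 × 0.1159 = 28.05 mm³/s.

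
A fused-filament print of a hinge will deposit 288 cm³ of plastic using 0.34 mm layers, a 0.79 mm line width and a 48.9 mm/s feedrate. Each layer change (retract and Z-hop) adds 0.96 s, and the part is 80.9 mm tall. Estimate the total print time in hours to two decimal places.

6.15 hours

Bead cross-section = 0.34 × 0.79 = 0.2686 mm².
Path length: 288000 mm³ / 0.2686 mm² → 1072226.4 mm.
Print-move time = 1072226.4 / 48.9, so 21926.9 s.
Number of layers: 80.9 / 0.34 → 238 (rounded up).
Layer-change overhead = 238 × 0.96 = 228.48 s.
Total = 21926.9 + 228.48 = 22155.38 s = 6.15 hours.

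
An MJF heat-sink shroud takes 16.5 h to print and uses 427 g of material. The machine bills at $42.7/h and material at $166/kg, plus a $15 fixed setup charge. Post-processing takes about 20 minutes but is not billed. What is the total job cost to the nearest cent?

Machine-time cost = 42.7 × 16.5 = $704.55.
Material charge: 166 × 427/1000 → $70.882.
Total = 704.55 + 70.882 + 15 = 790.432 ≈ $790.43.

$790.43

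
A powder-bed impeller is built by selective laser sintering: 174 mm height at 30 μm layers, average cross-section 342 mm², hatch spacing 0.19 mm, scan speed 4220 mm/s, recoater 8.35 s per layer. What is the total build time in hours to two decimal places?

14.14 hours

Layer count = ceil(174 / 0.03) = 5800.
Per-layer scan distance = 342 / 0.19 = 1800 mm.
Per-layer scan time: 1800 / 4220 → 0.4265 s.
Layer cycle = 0.4265 + 8.35 = 8.7765 s.
Build time = 5800 × 8.7765 = 50903.7 s = 14.14 hours.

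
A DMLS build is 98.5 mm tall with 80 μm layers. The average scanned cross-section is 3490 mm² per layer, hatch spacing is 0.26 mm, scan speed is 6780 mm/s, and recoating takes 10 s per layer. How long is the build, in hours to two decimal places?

4.10 hours

Layers = ⌈98.5/0.08⌉ = 1232.
Scan path per layer = 3490 / 0.26 = 13423.1 mm.
Per-layer scan time = 13423.1 / 6780 = 1.9798 s.
Per-layer time: 1.9798 + 10 → 11.9798 s.
1232 layers × 11.9798 s/layer = 14759.1136 s, i.e. 4.10 hours.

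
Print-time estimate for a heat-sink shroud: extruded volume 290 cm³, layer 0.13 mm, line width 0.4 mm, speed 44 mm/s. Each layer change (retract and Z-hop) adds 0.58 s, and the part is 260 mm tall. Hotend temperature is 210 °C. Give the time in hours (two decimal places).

Extrusion cross-section = 0.13 × 0.4 = 0.052 mm².
Total extruded path = 290000/0.052 = 5576923.1 mm.
Time extruding = 5576923.1 / 44, so 126748.3 s.
Number of layers: 260 / 0.13 → 2000 (rounded up).
Layer-change overhead: 2000 × 0.58 → 1160 s.
Altogether 126748.3 + 1160 = 127908.3 s, i.e. 35.53 hours.

35.53 hours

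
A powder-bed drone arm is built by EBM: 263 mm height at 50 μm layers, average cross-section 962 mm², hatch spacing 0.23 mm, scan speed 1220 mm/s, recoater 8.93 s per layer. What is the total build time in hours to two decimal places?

18.06 hours

Layer count = ceil(263 / 0.05) = 5260.
Hatch length per layer: 962 / 0.23 → 4182.6 mm.
Beam time per layer = 4182.6 / 1220, so 3.4284 s.
Layer cycle: 3.4284 + 8.93 → 12.3584 s.
Total: 5260 × 12.3584 s = 65005.184 s → 18.06 hours.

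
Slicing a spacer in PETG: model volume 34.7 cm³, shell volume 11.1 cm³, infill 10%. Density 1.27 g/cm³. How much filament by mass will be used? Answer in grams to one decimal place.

Infill region = 34.7 − 11.1, so 23.6 cm³.
Infill volume = 0.10 × 23.6, so 2.36 cm³.
Deposited volume: 11.1 + 2.36 → 13.46 cm³.
Mass: 13.46 × 1.27 → 17.0942 g.

17.1 g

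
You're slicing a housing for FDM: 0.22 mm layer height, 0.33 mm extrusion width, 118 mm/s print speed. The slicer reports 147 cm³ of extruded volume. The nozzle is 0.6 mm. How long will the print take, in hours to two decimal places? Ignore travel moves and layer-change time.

Bead cross-section = 0.22 × 0.33 = 0.0726 mm².
Total extruded path = 147000/0.0726 = 2024793.4 mm.
Extrusion time = 2024793.4 / 118, so 17159.3 s.
17159.3 s = 4.77 hours.

4.77 hours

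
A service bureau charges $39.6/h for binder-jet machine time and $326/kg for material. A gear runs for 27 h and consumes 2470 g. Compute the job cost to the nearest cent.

Machine-time cost = 39.6 × 27, so $1069.20.
Material cost = 326 × 2470/1000 = $805.22.
Job cost: 1069.20 + 805.22 = $1874.42.

$1874.42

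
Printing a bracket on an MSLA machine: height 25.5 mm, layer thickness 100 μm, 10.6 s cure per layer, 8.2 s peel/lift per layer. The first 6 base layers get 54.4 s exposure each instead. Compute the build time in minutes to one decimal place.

Layer count = ceil(25.5 / 0.1) = 255.
Burn-in layers = 6 × (54.4 + 8.2), so 375.6 s.
Regular layers = 249 × (10.6 + 8.2), so 4681.2 s.
Total = 375.6 + 4681.2 = 5056.8 s = 84.3 minutes.

84.3 minutes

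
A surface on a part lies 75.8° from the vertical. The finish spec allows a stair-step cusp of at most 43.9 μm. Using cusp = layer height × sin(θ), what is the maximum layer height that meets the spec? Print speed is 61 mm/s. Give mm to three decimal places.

t = h_c / sin θ = 0.0439 / 0.9694 = 0.045 mm.

0.045 mm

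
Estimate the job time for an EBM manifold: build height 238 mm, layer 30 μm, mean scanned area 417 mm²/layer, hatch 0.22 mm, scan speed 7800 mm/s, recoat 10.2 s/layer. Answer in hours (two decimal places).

23.02 hours

Number of layers: 238 / 0.03 → 7934 (rounded up).
Hatch length per layer: 417 / 0.22 → 1895.5 mm.
Per-layer scan time = 1895.5 / 7800, so 0.243 s.
Time per layer = 0.243 + 10.2, so 10.443 s.
Build time = 7934 × 10.443 = 82854.762 s = 23.02 hours.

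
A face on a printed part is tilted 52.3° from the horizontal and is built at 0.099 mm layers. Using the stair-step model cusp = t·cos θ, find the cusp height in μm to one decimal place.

60.5 μm

h_c = t·cos θ = 0.099 × 0.6115 = 0.060539 mm (60.5 μm).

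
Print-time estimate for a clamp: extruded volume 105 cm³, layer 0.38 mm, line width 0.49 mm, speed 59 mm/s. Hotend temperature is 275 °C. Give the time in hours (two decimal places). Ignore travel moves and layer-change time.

Bead cross-section = 0.38 × 0.49 = 0.1862 mm².
Total extruded path = 105000/0.1862 = 563909.8 mm.
Time extruding: 563909.8 / 59 → 9557.8 s.
That's 9557.8 s → 2.65 hours.

2.65 hours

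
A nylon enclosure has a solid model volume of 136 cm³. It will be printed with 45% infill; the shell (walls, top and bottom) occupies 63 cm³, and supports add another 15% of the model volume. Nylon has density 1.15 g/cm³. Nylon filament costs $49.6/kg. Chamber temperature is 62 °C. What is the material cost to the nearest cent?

$6.63

Volume inside the shell = 136 − 63, so 73 cm³.
Infill deposited = 0.45 × 73 = 32.85 cm³.
Support: 0.15 × 136 → 20.4 cm³.
Total printed volume = 63 + 32.85 + 20.4 = 116.25 cm³.
Mass = 116.25 × 1.15, so 133.6875 g.
Cost = 133.6875 g / 1000 × $49.6/kg = $6.63.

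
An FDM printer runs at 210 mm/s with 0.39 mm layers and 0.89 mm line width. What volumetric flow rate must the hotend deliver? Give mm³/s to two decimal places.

Bead cross-section: 0.39 × 0.89 → 0.3471 mm².
Volumetric flow = 210 × 0.3471 = 72.89 mm³/s.

72.89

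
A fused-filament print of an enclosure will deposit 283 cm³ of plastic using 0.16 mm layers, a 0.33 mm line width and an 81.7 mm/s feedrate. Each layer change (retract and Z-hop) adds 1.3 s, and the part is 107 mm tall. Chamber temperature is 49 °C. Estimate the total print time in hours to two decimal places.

Extrusion cross-section = 0.16 × 0.33, so 0.0528 mm².
Total extruded path = 283000/0.0528 = 5359848.5 mm.
Extrusion time = 5359848.5 / 81.7 = 65604 s.
Number of layers: 107 / 0.16 → 669 (rounded up).
Layer-change overhead = 669 × 1.3, so 869.7 s.
Altogether 65604 + 869.7 = 66473.7 s, i.e. 18.46 hours.

18.46 hours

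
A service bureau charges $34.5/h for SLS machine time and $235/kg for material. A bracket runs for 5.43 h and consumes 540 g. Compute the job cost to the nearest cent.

Machine-time cost = 34.5 × 5.43 = $187.335.
Material cost: 235 × 540/1000 → $126.90.
Total = 187.335 + 126.90 = 314.235 ≈ $314.24.

$314.24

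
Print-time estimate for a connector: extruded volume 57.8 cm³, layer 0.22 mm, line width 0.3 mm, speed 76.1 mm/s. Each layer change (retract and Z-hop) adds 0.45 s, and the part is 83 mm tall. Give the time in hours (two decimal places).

3.24 hours

Bead cross-section: 0.22 × 0.3 → 0.066 mm².
Total extruded path = 57800/0.066 = 875757.6 mm.
Extrusion time: 875757.6 / 76.1 → 11508 s.
Layers = ⌈83/0.22⌉ = 378.
Layer-change overhead: 378 × 0.45 → 170.1 s.
Total = 11508 + 170.1 = 11678.1 s = 3.24 hours.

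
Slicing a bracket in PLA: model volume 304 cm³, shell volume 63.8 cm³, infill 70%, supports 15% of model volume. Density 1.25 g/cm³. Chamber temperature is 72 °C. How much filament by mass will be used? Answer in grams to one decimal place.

346.9 g

Interior volume: 304 − 63.8 → 240.2 cm³.
Infill volume = 0.70 × 240.2, so 168.14 cm³.
Support = 0.15 × 304 = 45.6 cm³.
Total extruded = 63.8 + 168.14 + 45.6, so 277.54 cm³.
Mass = 277.54 × 1.25 = 346.925 g.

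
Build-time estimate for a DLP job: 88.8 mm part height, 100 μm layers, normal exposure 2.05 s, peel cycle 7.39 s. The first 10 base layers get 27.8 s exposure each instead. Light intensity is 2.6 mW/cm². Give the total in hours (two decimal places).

Layers = ⌈88.8/0.1⌉ = 888.
Bottom layers = 10 × (27.8 + 7.39), so 351.9 s.
Normal layers = 878 × (2.05 + 7.39), so 8288.32 s.
Sum: 351.9 + 8288.32 = 8640.22 s → 2.40 hours.

2.40 hours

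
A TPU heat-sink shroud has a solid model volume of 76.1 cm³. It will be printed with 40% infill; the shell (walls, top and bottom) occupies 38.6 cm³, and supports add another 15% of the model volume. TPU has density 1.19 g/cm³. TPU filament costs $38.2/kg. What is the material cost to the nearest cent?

Infill region = 76.1 − 38.6, so 37.5 cm³.
Infill volume = 0.40 × 37.5, so 15 cm³.
Support = 0.15 × 76.1 = 11.415 cm³.
Total extruded = 38.6 + 15 + 11.415 = 65.015 cm³.
Mass = 65.015 × 1.19 = 77.36785 g.
Cost = 77.36785 g / 1000 × $38.2/kg = $2.96.

$2.96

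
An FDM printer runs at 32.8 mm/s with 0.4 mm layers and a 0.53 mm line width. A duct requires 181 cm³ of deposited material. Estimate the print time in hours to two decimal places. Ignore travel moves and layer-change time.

7.23 hours

Extrusion cross-section = 0.4 × 0.53, so 0.212 mm².
Toolpath length = 181 cm³ / 0.212 mm² = 181000 / 0.212 = 853773.6 mm.
Time extruding = 853773.6 / 32.8, so 26029.7 s.
26029.7 s = 7.23 hours.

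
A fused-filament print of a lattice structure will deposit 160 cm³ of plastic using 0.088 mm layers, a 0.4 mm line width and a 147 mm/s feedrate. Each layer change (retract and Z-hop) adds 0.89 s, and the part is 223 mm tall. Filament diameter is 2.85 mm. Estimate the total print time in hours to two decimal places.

9.22 hours

Extrusion cross-section = 0.088 × 0.4, so 0.0352 mm².
Total extruded path = 160000/0.0352 = 4545454.5 mm.
Print-move time = 4545454.5 / 147 = 30921.5 s.
Layers = ⌈223/0.088⌉ = 2535.
Z-hop total: 2535 × 0.89 → 2256.15 s.
Altogether 30921.5 + 2256.15 = 33177.65 s, i.e. 9.22 hours.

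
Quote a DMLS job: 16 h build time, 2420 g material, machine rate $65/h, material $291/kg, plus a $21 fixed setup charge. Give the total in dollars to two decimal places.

$1765.22

Machine-time cost = 65 × 16 = $1040.00.
Feedstock cost = 291 × 2420/1000, so $704.22.
Adding setup: 1040.00 + 704.22 + 21 → $1765.22.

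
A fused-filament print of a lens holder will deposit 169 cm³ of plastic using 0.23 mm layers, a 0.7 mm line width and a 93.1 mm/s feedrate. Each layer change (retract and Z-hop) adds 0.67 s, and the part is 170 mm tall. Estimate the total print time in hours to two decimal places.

Line area = 0.23 × 0.7, so 0.161 mm².
Total extruded path = 169000/0.161 = 1049689.4 mm.
Extrusion time = 1049689.4 / 93.1, so 11274.9 s.
Layer count = ceil(170 / 0.23) = 740.
Non-print overhead: 740 × 0.67 → 495.8 s.
Total = 11274.9 + 495.8 = 11770.7 s = 3.27 hours.

3.27 hours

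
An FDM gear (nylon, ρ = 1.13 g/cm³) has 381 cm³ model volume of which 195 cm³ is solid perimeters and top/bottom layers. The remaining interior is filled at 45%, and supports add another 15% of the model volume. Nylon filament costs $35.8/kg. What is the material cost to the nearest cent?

Infill region = 381 − 195, so 186 cm³.
Infill volume = 0.45 × 186 = 83.7 cm³.
Support = 0.15 × 381, so 57.15 cm³.
Deposited volume = 195 + 83.7 + 57.15 = 335.85 cm³.
Mass: 335.85 × 1.13 → 379.5105 g.
At $35.8/kg: 379.5105/1000 × 35.8 = $13.59.

$13.59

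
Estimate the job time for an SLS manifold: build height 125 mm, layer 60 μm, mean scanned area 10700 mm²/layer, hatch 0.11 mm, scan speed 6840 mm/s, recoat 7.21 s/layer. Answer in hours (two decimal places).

12.41 hours

Layer count = ceil(125 / 0.06) = 2084.
Scan path per layer = 10700 / 0.11, so 97272.7 mm.
Scan time per layer = 97272.7 / 6840, so 14.2212 s.
Layer cycle: 14.2212 + 7.21 → 21.4312 s.
2084 layers × 21.4312 s/layer = 44662.6208 s, i.e. 12.41 hours.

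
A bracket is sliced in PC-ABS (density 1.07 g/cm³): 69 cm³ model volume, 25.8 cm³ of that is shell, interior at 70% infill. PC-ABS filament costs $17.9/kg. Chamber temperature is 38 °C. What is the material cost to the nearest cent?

Infill region = 69 − 25.8, so 43.2 cm³.
Deposited infill: 0.70 × 43.2 → 30.24 cm³.
Total printed volume = 25.8 + 30.24 = 56.04 cm³.
Mass: 56.04 × 1.07 → 59.9628 g.
At $17.9/kg: 59.9628/1000 × 17.9 = $1.07.

$1.07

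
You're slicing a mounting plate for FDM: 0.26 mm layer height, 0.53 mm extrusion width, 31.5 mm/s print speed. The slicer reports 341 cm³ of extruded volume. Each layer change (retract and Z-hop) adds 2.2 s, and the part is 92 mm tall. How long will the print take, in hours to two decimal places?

Bead cross-section = 0.26 × 0.53 = 0.1378 mm².
Toolpath length = 341 cm³ / 0.1378 mm² = 341000 / 0.1378 = 2474600.9 mm.
Time extruding = 2474600.9 / 31.5 = 78558.8 s.
Layer count = ceil(92 / 0.26) = 354.
Layer-change overhead = 354 × 2.2 = 778.8 s.
Total = 78558.8 + 778.8 = 79337.6 s = 22.04 hours.

22.04 hours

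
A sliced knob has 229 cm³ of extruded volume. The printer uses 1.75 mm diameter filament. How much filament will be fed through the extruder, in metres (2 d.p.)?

95.21 m

A = π r² = π × 0.875² = 2.4053 mm².
Length = 229 cm³ / 2.4053 mm² = 229000 / 2.4053 = 95206.42 mm = 95.21 m.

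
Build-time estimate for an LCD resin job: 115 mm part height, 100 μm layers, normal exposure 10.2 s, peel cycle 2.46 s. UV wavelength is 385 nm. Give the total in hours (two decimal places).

4.04 hours

Number of layers: 115 / 0.1 → 1150 (rounded up).
Each layer takes: 10.2 + 2.46 → 12.66 s.
Total = 1150 × 12.66 = 14559 s = 4.04 hours.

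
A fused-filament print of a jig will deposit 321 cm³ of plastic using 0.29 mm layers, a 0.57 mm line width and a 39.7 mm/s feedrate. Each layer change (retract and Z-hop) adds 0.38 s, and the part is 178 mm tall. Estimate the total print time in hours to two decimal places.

Bead cross-section = 0.29 × 0.57, so 0.1653 mm².
Toolpath length = 321 cm³ / 0.1653 mm² = 321000 / 0.1653 = 1941923.8 mm.
Time extruding = 1941923.8 / 39.7, so 48915 s.
Number of layers: 178 / 0.29 → 614 (rounded up).
Layer-change overhead: 614 × 0.38 → 233.32 s.
Total = 48915 + 233.32 = 49148.32 s = 13.65 hours.

13.65 hours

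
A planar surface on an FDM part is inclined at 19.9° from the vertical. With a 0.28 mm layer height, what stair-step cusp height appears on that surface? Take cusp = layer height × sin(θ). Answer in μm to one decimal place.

95.3 μm

Cusp = layer height × sin(19.9°) = 0.28 × 0.3404 = 0.095312 mm = 95.3 μm.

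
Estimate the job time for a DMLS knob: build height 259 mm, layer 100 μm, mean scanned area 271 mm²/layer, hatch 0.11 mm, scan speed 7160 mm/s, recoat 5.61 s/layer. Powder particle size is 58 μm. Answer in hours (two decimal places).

4.28 hours

Layer count = ceil(259 / 0.1) = 2590.
Hatch length per layer: 271 / 0.11 → 2463.6 mm.
Per-layer scan time = 2463.6 / 7160 = 0.3441 s.
Per-layer time = 0.3441 + 5.61, so 5.9541 s.
Total: 2590 × 5.9541 s = 15421.119 s → 4.28 hours.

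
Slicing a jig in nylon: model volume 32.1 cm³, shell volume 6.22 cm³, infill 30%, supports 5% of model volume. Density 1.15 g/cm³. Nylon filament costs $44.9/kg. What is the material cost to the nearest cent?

Interior volume = 32.1 − 6.22, so 25.88 cm³.
Infill deposited = 0.30 × 25.88, so 7.764 cm³.
Support: 0.05 × 32.1 → 1.605 cm³.
Total extruded = 6.22 + 7.764 + 1.605 = 15.589 cm³.
Mass = 15.589 × 1.15, so 17.92735 g.
Cost = 17.92735 g / 1000 × $44.9/kg = $0.80.

$0.80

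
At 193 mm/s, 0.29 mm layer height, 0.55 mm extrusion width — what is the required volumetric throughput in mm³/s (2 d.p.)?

Bead cross-section = 0.29 × 0.55, so 0.1595 mm².
Q = v·A = 193 × 0.1595 = 30.78 mm³/s.

30.78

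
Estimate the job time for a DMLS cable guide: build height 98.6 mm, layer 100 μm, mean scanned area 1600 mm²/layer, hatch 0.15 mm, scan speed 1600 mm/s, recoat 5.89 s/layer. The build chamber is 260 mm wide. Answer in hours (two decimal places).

Number of layers: 98.6 / 0.1 → 986 (rounded up).
Scan path per layer = 1600 / 0.15, so 10666.7 mm.
Laser time per layer = 10666.7 / 1600, so 6.6667 s.
Time per layer = 6.6667 + 5.89 = 12.5567 s.
986 layers × 12.5567 s/layer = 12380.9062 s, i.e. 3.44 hours.

3.44 hours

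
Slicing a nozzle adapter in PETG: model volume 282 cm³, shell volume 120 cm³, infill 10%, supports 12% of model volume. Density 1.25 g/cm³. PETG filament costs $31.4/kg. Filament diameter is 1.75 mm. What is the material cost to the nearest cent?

$6.67

Infill region = 282 − 120, so 162 cm³.
Deposited infill = 0.10 × 162 = 16.2 cm³.
Support = 0.12 × 282 = 33.84 cm³.
Total extruded = 120 + 16.2 + 33.84, so 170.04 cm³.
Mass: 170.04 × 1.25 → 212.55 g.
Cost = 212.55 g / 1000 × $31.4/kg = $6.67.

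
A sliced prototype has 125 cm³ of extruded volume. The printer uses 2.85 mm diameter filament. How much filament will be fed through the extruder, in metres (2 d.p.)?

19.59 m

Cross-section of 2.85 mm filament: π·(2.85/2)² = 6.3794 mm².
Length = 125 cm³ / 6.3794 mm² = 125000 / 6.3794 = 19594.32 mm = 19.59 m.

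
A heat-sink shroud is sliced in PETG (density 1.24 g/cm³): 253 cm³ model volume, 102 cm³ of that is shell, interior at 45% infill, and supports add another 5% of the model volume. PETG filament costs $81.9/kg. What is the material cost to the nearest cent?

Volume inside the shell = 253 − 102, so 151 cm³.
Deposited infill = 0.45 × 151 = 67.95 cm³.
Support = 0.05 × 253, so 12.65 cm³.
Deposited volume = 102 + 67.95 + 12.65 = 182.6 cm³.
Mass: 182.6 × 1.24 → 226.424 g.
Cost = 226.424 g / 1000 × $81.9/kg = $18.54.

$18.54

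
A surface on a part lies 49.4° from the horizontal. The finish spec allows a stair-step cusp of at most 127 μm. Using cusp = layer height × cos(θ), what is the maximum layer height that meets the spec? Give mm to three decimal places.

cos(49.4°) = 0.6508; t_max = 0.127/0.6508 = 0.195 mm.

0.195 mm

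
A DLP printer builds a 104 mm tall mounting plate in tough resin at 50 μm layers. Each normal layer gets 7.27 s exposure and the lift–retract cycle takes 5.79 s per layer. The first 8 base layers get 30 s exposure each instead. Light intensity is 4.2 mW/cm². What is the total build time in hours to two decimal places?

Layers = ⌈104/0.05⌉ = 2080.
Base layers: 8 × (30 + 5.79) → 286.32 s.
Remaining layers = 2072 × (7.27 + 5.79) = 27060.32 s.
Total = 286.32 + 27060.32 = 27346.64 s = 7.60 hours.

7.60 hours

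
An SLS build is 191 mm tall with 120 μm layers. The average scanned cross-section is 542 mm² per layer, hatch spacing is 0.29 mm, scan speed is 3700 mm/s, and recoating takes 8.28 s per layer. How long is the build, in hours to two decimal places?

3.88 hours

Layer count = ceil(191 / 0.12) = 1592.
Hatch length per layer = 542 / 0.29 = 1869 mm.
Laser time per layer = 1869 / 3700, so 0.5051 s.
Layer cycle = 0.5051 + 8.28 = 8.7851 s.
Total: 1592 × 8.7851 s = 13985.8792 s → 3.88 hours.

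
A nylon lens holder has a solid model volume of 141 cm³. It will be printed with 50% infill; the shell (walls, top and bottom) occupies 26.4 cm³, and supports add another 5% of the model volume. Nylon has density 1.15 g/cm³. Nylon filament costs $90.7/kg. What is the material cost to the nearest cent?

$9.47

Volume inside the shell = 141 − 26.4, so 114.6 cm³.
Infill deposited = 0.50 × 114.6 = 57.3 cm³.
Support = 0.05 × 141, so 7.05 cm³.
Total printed volume = 26.4 + 57.3 + 7.05 = 90.75 cm³.
Mass = 90.75 × 1.15, so 104.3625 g.
Cost = 104.3625 g / 1000 × $90.7/kg = $9.47.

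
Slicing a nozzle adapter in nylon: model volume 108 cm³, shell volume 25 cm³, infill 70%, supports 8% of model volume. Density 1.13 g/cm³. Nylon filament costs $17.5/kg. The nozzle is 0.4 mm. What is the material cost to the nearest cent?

$1.81

Infill region: 108 − 25 → 83 cm³.
Deposited infill = 0.70 × 83, so 58.1 cm³.
Support: 0.08 × 108 → 8.64 cm³.
Deposited volume = 25 + 58.1 + 8.64 = 91.74 cm³.
Mass = 91.74 × 1.13, so 103.6662 g.
At $17.5/kg: 103.6662/1000 × 17.5 = $1.81.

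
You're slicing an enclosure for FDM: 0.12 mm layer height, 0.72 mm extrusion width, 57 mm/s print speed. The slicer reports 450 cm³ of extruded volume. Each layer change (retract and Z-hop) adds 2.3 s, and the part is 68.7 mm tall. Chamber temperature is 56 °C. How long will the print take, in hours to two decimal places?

25.75 hours

Line area: 0.12 × 0.72 → 0.0864 mm².
Total extruded path = 450000/0.0864 = 5208333.3 mm.
Time extruding: 5208333.3 / 57 → 91374.3 s.
Layers = ⌈68.7/0.12⌉ = 573.
Z-hop total = 573 × 2.3, so 1317.9 s.
Total = 91374.3 + 1317.9 = 92692.2 s = 25.75 hours.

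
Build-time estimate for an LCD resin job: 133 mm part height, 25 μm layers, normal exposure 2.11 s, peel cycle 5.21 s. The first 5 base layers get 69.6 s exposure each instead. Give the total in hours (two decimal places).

Layer count = ceil(133 / 0.025) = 5320.
Base layers = 5 × (69.6 + 5.21) = 374.05 s.
Regular layers = 5315 × (2.11 + 5.21) = 38905.8 s.
Total = 374.05 + 38905.8 = 39279.85 s = 10.91 hours.

10.91 hours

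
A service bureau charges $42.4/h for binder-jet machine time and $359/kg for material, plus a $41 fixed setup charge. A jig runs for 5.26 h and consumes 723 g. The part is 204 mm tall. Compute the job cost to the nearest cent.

$523.58

Machine-time cost = 42.4 × 5.26, so $223.024.
Material cost: 359 × 723/1000 → $259.557.
Adding setup: 223.024 + 259.557 + 41 → 523.581 ≈ $523.58.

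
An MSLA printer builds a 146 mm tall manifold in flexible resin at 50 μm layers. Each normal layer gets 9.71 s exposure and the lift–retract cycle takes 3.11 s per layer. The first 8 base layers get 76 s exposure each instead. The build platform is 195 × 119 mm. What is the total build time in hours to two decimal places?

10.55 hours

Layer count = ceil(146 / 0.05) = 2920.
Burn-in layers = 8 × (76 + 3.11), so 632.88 s.
Regular layers: 2912 × (9.71 + 3.11) → 37331.84 s.
Total = 632.88 + 37331.84 = 37964.72 s = 10.55 hours.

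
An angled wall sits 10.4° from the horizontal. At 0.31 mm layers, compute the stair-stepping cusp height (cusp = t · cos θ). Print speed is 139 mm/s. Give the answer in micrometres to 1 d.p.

Cusp = layer height × cos(10.4°) = 0.31 × 0.9836 = 0.304916 mm = 304.9 μm.

304.9 μm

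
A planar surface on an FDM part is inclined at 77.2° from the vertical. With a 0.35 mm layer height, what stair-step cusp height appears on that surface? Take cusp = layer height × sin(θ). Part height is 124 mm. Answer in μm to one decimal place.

341.3 μm

h_c = t·sin θ = 0.35 × 0.9751 = 0.341285 mm (341.3 μm).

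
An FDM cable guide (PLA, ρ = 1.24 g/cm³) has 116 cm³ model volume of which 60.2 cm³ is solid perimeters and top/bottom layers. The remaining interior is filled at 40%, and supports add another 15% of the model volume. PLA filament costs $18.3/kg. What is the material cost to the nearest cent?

Volume inside the shell = 116 − 60.2 = 55.8 cm³.
Deposited infill = 0.40 × 55.8, so 22.32 cm³.
Support = 0.15 × 116, so 17.4 cm³.
Total printed volume = 60.2 + 22.32 + 17.4 = 99.92 cm³.
Mass = 99.92 × 1.24 = 123.9008 g.
Cost = 123.9008 g / 1000 × $18.3/kg = $2.27.

$2.27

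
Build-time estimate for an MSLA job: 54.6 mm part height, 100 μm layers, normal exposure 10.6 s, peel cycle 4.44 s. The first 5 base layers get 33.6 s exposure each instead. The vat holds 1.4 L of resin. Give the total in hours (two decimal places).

Number of layers: 54.6 / 0.1 → 546 (rounded up).
Burn-in layers: 5 × (33.6 + 4.44) → 190.2 s.
Normal layers = 541 × (10.6 + 4.44), so 8136.64 s.
Total = 190.2 + 8136.64 = 8326.84 s = 2.31 hours.

2.31 hours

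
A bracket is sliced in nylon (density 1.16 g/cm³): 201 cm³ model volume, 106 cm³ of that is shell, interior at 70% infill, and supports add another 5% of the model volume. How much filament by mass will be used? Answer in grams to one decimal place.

Interior volume = 201 − 106, so 95 cm³.
Infill volume = 0.70 × 95 = 66.5 cm³.
Support = 0.05 × 201 = 10.05 cm³.
Total printed volume: 106 + 66.5 + 10.05 → 182.55 cm³.
Mass = 182.55 × 1.16 = 211.758 g.

211.8 g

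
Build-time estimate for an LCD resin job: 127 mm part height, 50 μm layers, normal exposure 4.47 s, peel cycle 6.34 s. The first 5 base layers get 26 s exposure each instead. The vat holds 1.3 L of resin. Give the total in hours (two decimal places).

7.66 hours

Layer count = ceil(127 / 0.05) = 2540.
Base layers: 5 × (26 + 6.34) → 161.7 s.
Regular layers: 2535 × (4.47 + 6.34) → 27403.35 s.
Sum: 161.7 + 27403.35 = 27565.05 s → 7.66 hours.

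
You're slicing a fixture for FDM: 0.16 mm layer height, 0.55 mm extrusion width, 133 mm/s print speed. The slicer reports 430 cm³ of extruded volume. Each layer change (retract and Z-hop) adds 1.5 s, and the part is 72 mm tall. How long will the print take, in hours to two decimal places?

Line area = 0.16 × 0.55, so 0.088 mm².
Total extruded path = 430000/0.088 = 4886363.6 mm.
Print-move time = 4886363.6 / 133 = 36739.6 s.
Layers = ⌈72/0.16⌉ = 450.
Non-print overhead: 450 × 1.5 → 675 s.
Altogether 36739.6 + 675 = 37414.6 s, i.e. 10.39 hours.

10.39 hours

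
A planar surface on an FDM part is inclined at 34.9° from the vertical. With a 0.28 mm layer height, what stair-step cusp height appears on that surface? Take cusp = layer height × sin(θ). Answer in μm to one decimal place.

160.2 μm

Cusp = layer height × sin(34.9°) = 0.28 × 0.5721 = 0.160188 mm = 160.2 μm.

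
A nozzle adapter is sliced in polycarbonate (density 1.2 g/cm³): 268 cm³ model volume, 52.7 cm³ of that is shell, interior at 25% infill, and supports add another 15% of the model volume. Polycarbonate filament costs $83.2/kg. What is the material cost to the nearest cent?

Volume inside the shell = 268 − 52.7, so 215.3 cm³.
Infill deposited: 0.25 × 215.3 → 53.825 cm³.
Support: 0.15 × 268 → 40.2 cm³.
Total extruded = 52.7 + 53.825 + 40.2, so 146.725 cm³.
Mass = 146.725 × 1.2 = 176.07 g.
At $83.2/kg: 176.07/1000 × 83.2 = $14.65.

$14.65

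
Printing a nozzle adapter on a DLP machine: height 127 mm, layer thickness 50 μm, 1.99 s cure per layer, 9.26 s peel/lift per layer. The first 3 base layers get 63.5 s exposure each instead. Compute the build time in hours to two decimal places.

Layers = ⌈127/0.05⌉ = 2540.
Bottom layers = 3 × (63.5 + 9.26) = 218.28 s.
Regular layers = 2537 × (1.99 + 9.26), so 28541.25 s.
Sum: 218.28 + 28541.25 = 28759.53 s → 7.99 hours.

7.99 hours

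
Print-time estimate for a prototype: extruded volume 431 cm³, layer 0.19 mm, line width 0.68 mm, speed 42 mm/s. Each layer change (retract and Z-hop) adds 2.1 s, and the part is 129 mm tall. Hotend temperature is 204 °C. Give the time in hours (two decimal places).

Bead cross-section: 0.19 × 0.68 → 0.1292 mm².
Toolpath length = 431 cm³ / 0.1292 mm² = 431000 / 0.1292 = 3335913.3 mm.
Print-move time = 3335913.3 / 42, so 79426.5 s.
Layers = ⌈129/0.19⌉ = 679.
Z-hop total = 679 × 2.1, so 1425.9 s.
Altogether 79426.5 + 1425.9 = 80852.4 s, i.e. 22.46 hours.

22.46 hours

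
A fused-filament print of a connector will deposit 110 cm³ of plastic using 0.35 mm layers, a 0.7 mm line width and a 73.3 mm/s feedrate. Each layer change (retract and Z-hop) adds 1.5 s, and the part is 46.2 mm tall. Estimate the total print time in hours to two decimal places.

1.76 hours

Line area: 0.35 × 0.7 → 0.245 mm².
Total extruded path = 110000/0.245 = 448979.6 mm.
Print-move time = 448979.6 / 73.3 = 6125.2 s.
Layer count = ceil(46.2 / 0.35) = 132.
Layer-change overhead: 132 × 1.5 → 198 s.
Altogether 6125.2 + 198 = 6323.2 s, i.e. 1.76 hours.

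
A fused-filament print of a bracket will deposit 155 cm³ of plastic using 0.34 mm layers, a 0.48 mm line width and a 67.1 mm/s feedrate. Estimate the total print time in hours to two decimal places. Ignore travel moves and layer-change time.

Extrusion cross-section = 0.34 × 0.48 = 0.1632 mm².
Toolpath length = 155 cm³ / 0.1632 mm² = 155000 / 0.1632 = 949754.9 mm.
Time extruding = 949754.9 / 67.1 = 14154.3 s.
Converting: 14154.3 s = 3.93 hours.

3.93 hours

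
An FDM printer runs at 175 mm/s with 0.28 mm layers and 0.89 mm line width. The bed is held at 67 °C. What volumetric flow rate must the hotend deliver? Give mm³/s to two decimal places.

43.61

Bead cross-section = 0.28 × 0.89 = 0.2492 mm².
Volumetric flow = 175 × 0.2492 = 43.61 mm³/s.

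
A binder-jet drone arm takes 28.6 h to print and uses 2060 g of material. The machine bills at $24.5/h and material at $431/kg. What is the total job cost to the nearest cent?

Time charge = 24.5 × 28.6 = $700.70.
Material cost = 431 × 2060/1000, so $887.86.
Job cost: 700.70 + 887.86 = $1588.56.

$1588.56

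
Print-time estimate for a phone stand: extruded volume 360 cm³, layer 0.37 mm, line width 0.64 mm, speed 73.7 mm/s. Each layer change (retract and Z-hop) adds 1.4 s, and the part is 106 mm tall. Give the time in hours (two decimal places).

Bead cross-section: 0.37 × 0.64 → 0.2368 mm².
Total extruded path = 360000/0.2368 = 1520270.3 mm.
Extrusion time = 1520270.3 / 73.7, so 20627.8 s.
Layers = ⌈106/0.37⌉ = 287.
Layer-change overhead = 287 × 1.4, so 401.8 s.
Total = 20627.8 + 401.8 = 21029.6 s = 5.84 hours.

5.84 hours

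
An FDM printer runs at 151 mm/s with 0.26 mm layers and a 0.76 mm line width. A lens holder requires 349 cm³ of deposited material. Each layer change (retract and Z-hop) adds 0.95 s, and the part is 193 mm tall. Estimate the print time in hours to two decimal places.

3.45 hours

Extrusion cross-section = 0.26 × 0.76 = 0.1976 mm².
Toolpath length = 349 cm³ / 0.1976 mm² = 349000 / 0.1976 = 1766194.3 mm.
Time extruding = 1766194.3 / 151, so 11696.7 s.
Number of layers: 193 / 0.26 → 743 (rounded up).
Z-hop total: 743 × 0.95 → 705.85 s.
Altogether 11696.7 + 705.85 = 12402.55 s, i.e. 3.45 hours.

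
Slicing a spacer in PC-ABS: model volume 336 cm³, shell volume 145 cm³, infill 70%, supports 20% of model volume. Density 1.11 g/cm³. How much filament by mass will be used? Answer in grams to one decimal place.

Interior volume = 336 − 145, so 191 cm³.
Infill volume = 0.70 × 191 = 133.7 cm³.
Support = 0.20 × 336 = 67.2 cm³.
Total printed volume: 145 + 133.7 + 67.2 → 345.9 cm³.
Mass = 345.9 × 1.11, so 383.949 g.

383.9 g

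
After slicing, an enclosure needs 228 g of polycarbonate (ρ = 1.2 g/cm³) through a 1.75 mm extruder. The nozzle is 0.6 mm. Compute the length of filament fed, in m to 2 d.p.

Extruded volume: 228/1.2 = 190 cm³ (190000 mm³).
Cross-section of 1.75 mm filament: π·(1.75/2)² = 2.4053 mm².
Length = 190000 / 2.4053 = 78992.23 mm = 78.99 m.

78.99 m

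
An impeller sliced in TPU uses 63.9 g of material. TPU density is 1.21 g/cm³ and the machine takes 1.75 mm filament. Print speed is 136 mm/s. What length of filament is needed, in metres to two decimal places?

Extruded volume: 63.9/1.21 = 52.8099 cm³ (52809.9 mm³).
Cross-section of 1.75 mm filament: π·(1.75/2)² = 2.4053 mm².
Length = 52809.9 / 2.4053 = 21955.64 mm = 21.96 m.

21.96 m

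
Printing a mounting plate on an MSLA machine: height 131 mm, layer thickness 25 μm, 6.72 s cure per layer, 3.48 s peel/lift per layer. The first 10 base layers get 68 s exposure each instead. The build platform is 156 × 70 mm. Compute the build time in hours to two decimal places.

15.02 hours

Number of layers: 131 / 0.025 → 5240 (rounded up).
Bottom layers: 10 × (68 + 3.48) → 714.8 s.
Normal layers = 5230 × (6.72 + 3.48), so 53346 s.
Sum: 714.8 + 53346 = 54060.8 s → 15.02 hours.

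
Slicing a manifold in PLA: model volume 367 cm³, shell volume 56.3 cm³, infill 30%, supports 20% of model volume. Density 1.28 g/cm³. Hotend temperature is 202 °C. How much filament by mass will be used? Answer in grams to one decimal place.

285.3 g

Volume inside the shell: 367 − 56.3 → 310.7 cm³.
Deposited infill: 0.30 × 310.7 → 93.21 cm³.
Support = 0.20 × 367 = 73.4 cm³.
Deposited volume: 56.3 + 93.21 + 73.4 → 222.91 cm³.
Mass = 222.91 × 1.28 = 285.3248 g.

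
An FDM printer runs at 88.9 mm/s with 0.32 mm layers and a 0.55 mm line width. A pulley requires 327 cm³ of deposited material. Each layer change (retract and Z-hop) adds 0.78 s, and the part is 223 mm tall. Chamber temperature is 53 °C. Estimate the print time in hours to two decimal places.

5.96 hours

Bead cross-section: 0.32 × 0.55 → 0.176 mm².
Toolpath length = 327 cm³ / 0.176 mm² = 327000 / 0.176 = 1857954.5 mm.
Extrusion time = 1857954.5 / 88.9 = 20899.4 s.
Number of layers: 223 / 0.32 → 697 (rounded up).
Non-print overhead = 697 × 0.78 = 543.66 s.
Altogether 20899.4 + 543.66 = 21443.06 s, i.e. 5.96 hours.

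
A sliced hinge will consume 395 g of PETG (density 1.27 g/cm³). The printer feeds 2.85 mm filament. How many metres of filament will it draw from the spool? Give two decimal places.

48.75 m

Volume = 395 g / 1.27 g·cm⁻³ = 311.0236 cm³ = 311023.6 mm³.
Filament cross-section = π × (2.85/2)² = 6.3794 mm².
L = V/A = 311023.6/6.3794 = 48754.37 mm → 48.75 m.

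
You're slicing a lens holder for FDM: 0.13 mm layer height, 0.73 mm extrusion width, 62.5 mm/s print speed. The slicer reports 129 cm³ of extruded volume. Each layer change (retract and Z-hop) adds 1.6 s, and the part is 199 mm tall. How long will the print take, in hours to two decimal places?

6.72 hours

Bead cross-section: 0.13 × 0.73 → 0.0949 mm².
Toolpath length = 129 cm³ / 0.0949 mm² = 129000 / 0.0949 = 1359325.6 mm.
Print-move time = 1359325.6 / 62.5 = 21749.2 s.
Layer count = ceil(199 / 0.13) = 1531.
Layer-change overhead = 1531 × 1.6, so 2449.6 s.
Altogether 21749.2 + 2449.6 = 24198.8 s, i.e. 6.72 hours.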